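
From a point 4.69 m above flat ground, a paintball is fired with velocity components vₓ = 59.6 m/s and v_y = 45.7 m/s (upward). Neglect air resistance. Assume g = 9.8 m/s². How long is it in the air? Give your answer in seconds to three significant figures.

9.43 s

The projectile lands when y = 4.69 + (45.70) t − ½·9.80·t² = 0. Positive root: t = (45.70 + √(45.70² + 2·9.80·4.69)) / 9.80 = (45.70 + 46.69) / 9.80 = 9.428 s.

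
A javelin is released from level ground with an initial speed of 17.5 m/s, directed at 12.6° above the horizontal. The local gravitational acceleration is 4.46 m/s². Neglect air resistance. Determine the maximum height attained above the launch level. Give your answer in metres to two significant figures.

1.6 m

Horizontal component vₓ = 17.50 cos 12.6° = 17.08 m/s; vertical v_y0 = 17.50 sin 12.6° = 3.818 m/s.
At the apex v_y = 0, so H = v_y0²/(2g) = 3.818²/8.920 = 1.634 m.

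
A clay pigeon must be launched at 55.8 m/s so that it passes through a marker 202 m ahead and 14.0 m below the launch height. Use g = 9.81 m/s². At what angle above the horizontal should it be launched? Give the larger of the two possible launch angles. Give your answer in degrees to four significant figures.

70.79°

Trajectory: y = x tanθ − g x² (1 + tan²θ)/(2v₀²). With x = 202, y = −14.0, v₀ = 55.8, g = 9.81:
64.28 tan²θ − 202 tanθ + (50.28) = 0.
tanθ = [202 ± √(202² − 4 × 64.28 × (50.28))] / (2 × 64.28) = (202 ± 167.0) / 128.6, giving tanθ = 0.2725 or 2.870.
θ = 15.25° or 70.79°; the larger is 70.79°.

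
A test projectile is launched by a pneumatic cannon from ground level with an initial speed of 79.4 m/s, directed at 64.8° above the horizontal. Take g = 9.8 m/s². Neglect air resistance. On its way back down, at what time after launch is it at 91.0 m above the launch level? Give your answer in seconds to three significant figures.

13.3 s

Components: vₓ = 79.40 cos 64.8° = 33.81 m/s, v_y0 = 79.40 sin 64.8° = 71.84 m/s.
Height y(t) = 71.84 t − 4.900 t² = 91.0 gives 4.900 t² − 71.84 t + 91.0 = 0.
t = [71.84 ± √(71.84² − 2·9.80·91.0)] / 9.80 = (71.84 ± 58.12) / 9.80, so t = 1.400 s or t = 13.26 s.
The descending-branch root is 13.26 s.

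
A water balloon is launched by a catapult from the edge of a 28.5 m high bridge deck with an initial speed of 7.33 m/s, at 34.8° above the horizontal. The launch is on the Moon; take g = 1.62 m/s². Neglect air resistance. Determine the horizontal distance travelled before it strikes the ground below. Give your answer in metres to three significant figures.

54.5 m

Components: vₓ = 7.330 cos 34.8° = 6.019 m/s, v_y0 = 7.330 sin 34.8° = 4.183 m/s.
With up positive and y = 0 at the ground: y(t) = 28.5 + (4.183) t − 0.8100 t². Setting y = 0 and taking the positive root: t = [4.183 + √(4.183² + 2·1.62·28.5)] / 1.62 = (4.183 + 10.48) / 1.62 = 9.052 s.
Horizontal distance: R = vₓ t = 6.019 × 9.052 = 54.48 m.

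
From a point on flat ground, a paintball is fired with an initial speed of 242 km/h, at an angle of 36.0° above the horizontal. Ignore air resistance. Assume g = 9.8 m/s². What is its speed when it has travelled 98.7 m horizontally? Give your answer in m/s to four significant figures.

Convert: 242 km/h = 242/3.6 = 67.22 m/s.
Resolve: vₓ = 67.22 cos 36.0° = 54.38 m/s and v_y0 = 67.22 sin 36.0° = 39.51 m/s.
At x = 98.7 m, t = x/vₓ = 98.7/54.38 = 1.815 s.
Vertical velocity there: v_y = v_y0 − g t = 39.51 − 9.80 × 1.815 = 21.73 m/s.
Speed: √(vₓ² + v_y²) = √(54.38² + 21.73²) = 58.56 m/s.

58.56 m/s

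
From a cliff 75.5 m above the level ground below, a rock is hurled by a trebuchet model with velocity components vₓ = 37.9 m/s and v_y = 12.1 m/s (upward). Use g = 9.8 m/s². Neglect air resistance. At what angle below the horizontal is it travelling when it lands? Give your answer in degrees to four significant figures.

Vertical motion (up positive, ground at y = 0): 4.900 t² − (12.10) t − 75.5 = 0, so t = (12.10 + √(12.10² + 2·9.80·75.5)) / 9.80 = (12.10 + 40.33) / 9.80 = 5.350 s.
At impact: v_y = v_y0 − g t = −40.33 m/s; vₓ = 37.90 m/s.
Angle below horizontal: arctan(|v_y|/vₓ) = arctan(40.33/37.90) = 46.78°.

46.78°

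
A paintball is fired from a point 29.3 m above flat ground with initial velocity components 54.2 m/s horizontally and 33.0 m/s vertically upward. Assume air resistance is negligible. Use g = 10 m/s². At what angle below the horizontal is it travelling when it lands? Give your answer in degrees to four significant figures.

37.06°

The projectile lands when y = 29.3 + (33.00) t − ½·10.0·t² = 0. Positive root: t = (33.00 + √(33.00² + 2·10.0·29.3)) / 10.0 = (33.00 + 40.93) / 10.0 = 7.393 s.
At impact: v_y = v_y0 − g t = −40.93 m/s; vₓ = 54.20 m/s.
Angle below horizontal: arctan(|v_y|/vₓ) = arctan(40.93/54.20) = 37.06°.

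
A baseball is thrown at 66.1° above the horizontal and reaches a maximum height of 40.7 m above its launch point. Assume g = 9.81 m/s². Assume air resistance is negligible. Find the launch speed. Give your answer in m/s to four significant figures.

At the peak v_y = 0, so v_y0 = √(2gH) = √(2 × 9.81 × 40.7) = 28.26 m/s.
v_y0 = v₀ sin θ ⇒ v₀ = 28.26 / sin 66.1° = 30.91 m/s.

30.91 m/s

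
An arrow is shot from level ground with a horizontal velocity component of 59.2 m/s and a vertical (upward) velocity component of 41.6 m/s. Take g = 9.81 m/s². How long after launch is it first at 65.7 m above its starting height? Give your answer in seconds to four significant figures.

2.099 s

Require v_y0 t − ½ g t² = 65.7, i.e. 4.905 t² − 41.60 t + 65.7 = 0.
t = [41.60 ± √(41.60² − 2·9.81·65.7)] / 9.81 = (41.60 ± 21.01) / 9.81, so t = 2.099 s or t = 6.383 s.
The first (ascending) time is 2.099 s.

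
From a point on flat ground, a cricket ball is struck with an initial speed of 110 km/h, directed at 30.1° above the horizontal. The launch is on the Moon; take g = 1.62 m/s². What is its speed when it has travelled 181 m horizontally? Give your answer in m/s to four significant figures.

26.77 m/s

Convert: 110 km/h = 110/3.6 = 30.56 m/s.
Horizontal component vₓ = 30.56 cos 30.1° = 26.44 m/s; vertical v_y0 = 30.56 sin 30.1° = 15.32 m/s.
At x = 181 m, t = x/vₓ = 181/26.44 = 6.847 s.
Vertical velocity there: v_y = v_y0 − g t = 15.32 − 1.62 × 6.847 = 4.232 m/s.
Speed: √(vₓ² + v_y²) = √(26.44² + 4.232²) = 26.77 m/s.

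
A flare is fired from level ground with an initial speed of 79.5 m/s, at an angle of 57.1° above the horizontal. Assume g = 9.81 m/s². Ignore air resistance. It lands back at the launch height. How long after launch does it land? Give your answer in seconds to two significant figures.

14 s

Resolve: vₓ = 79.50 cos 57.1° = 43.18 m/s and v_y0 = 79.50 sin 57.1° = 66.75 m/s.
Time of flight on level ground: T = 2 v_y0 / g = 2 × 66.75 / 9.81 = 13.61 s.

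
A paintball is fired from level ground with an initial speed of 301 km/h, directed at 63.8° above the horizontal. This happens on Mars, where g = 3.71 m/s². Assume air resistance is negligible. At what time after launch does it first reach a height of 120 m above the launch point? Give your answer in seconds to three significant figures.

1.67 s

Convert: 301 km/h = 301/3.6 = 83.61 m/s.
Resolve: vₓ = 83.61 cos 63.8° = 36.91 m/s and v_y0 = 83.61 sin 63.8° = 75.02 m/s.
Require v_y0 t − ½ g t² = 120, i.e. 1.855 t² − 75.02 t + 120 = 0.
Quadratic formula: t = (75.02 ± √4737.7) / 3.71 = (75.02 ± 68.83) / 3.71 → t = 1.668 s or 38.77 s.
The first (ascending) time is 1.668 s.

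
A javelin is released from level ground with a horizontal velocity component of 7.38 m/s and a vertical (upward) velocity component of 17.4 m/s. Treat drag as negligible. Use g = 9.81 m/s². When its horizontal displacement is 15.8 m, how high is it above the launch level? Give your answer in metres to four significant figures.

x = vₓ t ⇒ t = 15.8/7.380 = 2.141 s.
Height: y = v_y0 t − ½ g t² = 17.40 × 2.141 − 4.905 × 2.141² = 37.25 − 22.48 = 14.77 m.

14.77 m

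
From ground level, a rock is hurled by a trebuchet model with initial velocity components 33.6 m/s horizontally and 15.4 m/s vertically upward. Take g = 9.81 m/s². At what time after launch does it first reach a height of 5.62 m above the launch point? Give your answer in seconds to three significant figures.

Require v_y0 t − ½ g t² = 5.62, i.e. 4.905 t² − 15.40 t + 5.62 = 0.
Quadratic formula: t = (15.40 ± √126.90) / 9.81 = (15.40 ± 11.26) / 9.81 → t = 0.4215 s or 2.718 s.
The first (ascending) time is 0.4215 s.

0.422 s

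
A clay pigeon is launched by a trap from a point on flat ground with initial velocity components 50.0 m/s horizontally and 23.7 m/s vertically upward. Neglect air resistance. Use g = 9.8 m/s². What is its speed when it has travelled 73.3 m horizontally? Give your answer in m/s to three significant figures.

50.9 m/s

Time to reach x = 73.3 m: t = x/vₓ = 73.3/50.00 = 1.466 s.
Vertical velocity there: v_y = v_y0 − g t = 23.70 − 9.80 × 1.466 = 9.333 m/s.
Speed: √(vₓ² + v_y²) = √(50.00² + 9.333²) = 50.86 m/s.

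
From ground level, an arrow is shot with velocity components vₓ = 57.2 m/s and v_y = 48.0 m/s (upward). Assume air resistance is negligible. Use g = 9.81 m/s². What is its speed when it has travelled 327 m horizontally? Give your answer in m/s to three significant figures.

57.8 m/s

Time to reach x = 327 m: t = x/vₓ = 327/57.20 = 5.717 s.
Vertical velocity there: v_y = v_y0 − g t = 48.00 − 9.81 × 5.717 = −8.082 m/s.
Speed: √(vₓ² + v_y²) = √(57.20² + 8.082²) = 57.77 m/s.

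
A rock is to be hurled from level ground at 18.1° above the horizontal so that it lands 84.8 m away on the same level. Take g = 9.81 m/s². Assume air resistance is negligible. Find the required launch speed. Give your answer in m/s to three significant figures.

From R = (v₀² / g) sin 2θ: v₀ = √(gR / sin 2θ).
v₀ = √(9.81 × 84.8 / sin 36.20°) = √(831.9 / 0.5906) = √1408.5 = 37.53 m/s.

37.5 m/s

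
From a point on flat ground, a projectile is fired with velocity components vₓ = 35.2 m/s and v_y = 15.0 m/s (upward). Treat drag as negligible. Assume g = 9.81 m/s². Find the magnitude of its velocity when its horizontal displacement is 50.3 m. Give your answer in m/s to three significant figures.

x = vₓ t ⇒ t = 50.3/35.20 = 1.429 s.
Vertical velocity there: v_y = v_y0 − g t = 15.00 − 9.81 × 1.429 = 0.9817 m/s.
Speed: √(vₓ² + v_y²) = √(35.20² + 0.9817²) = 35.21 m/s.

35.2 m/s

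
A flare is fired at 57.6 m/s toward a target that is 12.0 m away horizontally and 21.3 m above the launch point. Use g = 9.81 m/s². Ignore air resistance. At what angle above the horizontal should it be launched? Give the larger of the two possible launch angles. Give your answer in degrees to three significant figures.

88.9°

Trajectory: y = x tanθ − g x² (1 + tan²θ)/(2v₀²). With x = 12.0, y = 21.3, v₀ = 57.6, g = 9.81:
0.2129 tan²θ − 12.0 tanθ + (21.51) = 0.
tanθ = [12.0 ± √(12.0² − 4 × 0.2129 × (21.51))] / (2 × 0.2129) = (12.0 ± 11.21) / 0.4258, giving tanθ = 1.854 or 54.51.
θ = 61.65° or 88.95°; the larger is 88.95°.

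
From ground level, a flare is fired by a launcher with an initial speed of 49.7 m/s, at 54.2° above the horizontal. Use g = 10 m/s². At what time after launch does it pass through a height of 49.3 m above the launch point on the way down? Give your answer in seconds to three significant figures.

Resolve: vₓ = 49.70 cos 54.2° = 29.07 m/s and v_y0 = 49.70 sin 54.2° = 40.31 m/s.
Set y = v_y0 t − ½ g t² = 49.3: 5.000 t² − 40.31 t + 49.3 = 0.
Quadratic formula: t = (40.31 ± √638.89) / 10.0 = (40.31 ± 25.28) / 10.0 → t = 1.503 s or 6.559 s.
The descending-branch root is 6.559 s.

6.56 s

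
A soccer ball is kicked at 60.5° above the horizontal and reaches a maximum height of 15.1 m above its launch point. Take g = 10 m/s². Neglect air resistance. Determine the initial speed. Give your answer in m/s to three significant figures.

At the peak v_y = 0, so v_y0 = √(2gH) = √(2 × 10.0 × 15.1) = 17.38 m/s.
v_y0 = v₀ sin θ ⇒ v₀ = 17.38 / sin 60.5° = 19.97 m/s.

20.0 m/s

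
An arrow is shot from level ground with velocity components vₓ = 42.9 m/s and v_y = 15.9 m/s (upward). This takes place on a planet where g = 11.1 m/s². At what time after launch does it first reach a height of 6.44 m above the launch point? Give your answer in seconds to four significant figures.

0.4882 s

Height y(t) = 15.90 t − 5.550 t² = 6.44 gives 5.550 t² − 15.90 t + 6.44 = 0.
t = [15.90 ± √(15.90² − 2·11.1·6.44)] / 11.1 = (15.90 ± 10.48) / 11.1, so t = 0.4882 s or t = 2.377 s.
The first (ascending) time is 0.4882 s.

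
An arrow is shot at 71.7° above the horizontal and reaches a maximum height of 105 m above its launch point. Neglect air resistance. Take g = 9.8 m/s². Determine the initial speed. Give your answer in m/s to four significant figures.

At the peak v_y = 0, so v_y0 = √(2gH) = √(2 × 9.80 × 105) = 45.37 m/s.
v_y0 = v₀ sin θ ⇒ v₀ = 45.37 / sin 71.7° = 47.78 m/s.

47.78 m/s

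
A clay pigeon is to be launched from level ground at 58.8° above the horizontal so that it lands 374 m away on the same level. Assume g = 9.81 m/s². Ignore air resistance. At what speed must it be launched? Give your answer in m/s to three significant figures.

From R = (v₀² / g) sin 2θ: v₀ = √(gR / sin 2θ).
v₀ = √(9.81 × 374 / sin 117.6°) = √(3669 / 0.8862) = √4140.1 = 64.34 m/s.

64.3 m/s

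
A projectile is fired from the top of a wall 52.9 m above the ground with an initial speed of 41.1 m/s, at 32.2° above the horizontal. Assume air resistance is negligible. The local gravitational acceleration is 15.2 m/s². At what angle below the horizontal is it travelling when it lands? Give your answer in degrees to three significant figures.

Resolve: vₓ = 41.10 cos 32.2° = 34.78 m/s and v_y0 = 41.10 sin 32.2° = 21.90 m/s.
The projectile lands when y = 52.9 + (21.90) t − ½·15.2·t² = 0. Positive root: t = (21.90 + √(21.90² + 2·15.2·52.9)) / 15.2 = (21.90 + 45.69) / 15.2 = 4.447 s.
At impact: v_y = v_y0 − g t = −45.69 m/s; vₓ = 34.78 m/s.
Angle below horizontal: arctan(|v_y|/vₓ) = arctan(45.69/34.78) = 52.72°.

52.7°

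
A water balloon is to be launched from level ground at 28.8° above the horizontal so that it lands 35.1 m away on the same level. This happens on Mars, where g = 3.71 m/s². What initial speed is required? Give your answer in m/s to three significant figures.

From R = (v₀² / g) sin 2θ: v₀ = √(gR / sin 2θ).
v₀ = √(3.71 × 35.1 / sin 57.60°) = √(130.2 / 0.8443) = √154.23 = 12.42 m/s.

12.4 m/s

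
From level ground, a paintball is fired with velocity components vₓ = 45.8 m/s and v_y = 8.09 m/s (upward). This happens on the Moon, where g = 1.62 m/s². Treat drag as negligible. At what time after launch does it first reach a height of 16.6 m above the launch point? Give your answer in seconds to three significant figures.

2.89 s

Set y = v_y0 t − ½ g t² = 16.6: 0.8100 t² − 8.090 t + 16.6 = 0.
Quadratic formula: t = (8.090 ± √11.664) / 1.62 = (8.090 ± 3.415) / 1.62 → t = 2.886 s or 7.102 s.
The first (ascending) time is 2.886 s.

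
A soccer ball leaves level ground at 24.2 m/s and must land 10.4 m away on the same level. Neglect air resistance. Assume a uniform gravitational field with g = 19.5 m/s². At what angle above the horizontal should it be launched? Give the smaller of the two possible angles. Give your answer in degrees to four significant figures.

10.13°

Level-ground range R = v₀² sin(2θ)/g ⇒ sin(2θ) = gR/v₀² = 19.5 × 10.4 / 24.2² = 0.3463.
2θ = 20.26° or 180° − 20.26° = 159.7°, so θ = 10.13° or 79.87°.
The smaller angle is 10.13°.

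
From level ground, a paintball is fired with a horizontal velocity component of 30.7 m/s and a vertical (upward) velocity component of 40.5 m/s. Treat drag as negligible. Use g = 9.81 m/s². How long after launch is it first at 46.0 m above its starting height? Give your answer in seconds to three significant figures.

Height y(t) = 40.50 t − 4.905 t² = 46.0 gives 4.905 t² − 40.50 t + 46.0 = 0.
t = [40.50 ± √(40.50² − 2·9.81·46.0)] / 9.81 = (40.50 ± 27.16) / 9.81, so t = 1.360 s or t = 6.897 s.
The first (ascending) time is 1.360 s.

1.36 s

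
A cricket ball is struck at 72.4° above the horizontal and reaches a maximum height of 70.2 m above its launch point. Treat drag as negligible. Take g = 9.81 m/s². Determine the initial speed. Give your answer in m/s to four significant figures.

38.93 m/s

At the peak v_y = 0, so v_y0 = √(2gH) = √(2 × 9.81 × 70.2) = 37.11 m/s.
v_y0 = v₀ sin θ ⇒ v₀ = 37.11 / sin 72.4° = 38.93 m/s.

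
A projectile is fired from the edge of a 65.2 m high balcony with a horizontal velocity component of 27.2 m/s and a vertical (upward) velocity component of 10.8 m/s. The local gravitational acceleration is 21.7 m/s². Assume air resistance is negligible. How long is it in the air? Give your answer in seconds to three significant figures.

3.00 s

With up positive and y = 0 at the ground: y(t) = 65.2 + (10.80) t − 10.85 t². Setting y = 0 and taking the positive root: t = [10.80 + √(10.80² + 2·21.7·65.2)] / 21.7 = (10.80 + 54.28) / 21.7 = 2.999 s.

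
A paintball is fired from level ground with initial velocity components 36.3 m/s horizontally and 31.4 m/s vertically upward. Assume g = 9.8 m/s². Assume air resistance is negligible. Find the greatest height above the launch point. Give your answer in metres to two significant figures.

50 m

Peak height H = v_y0² / (2g) = 985.96 / 19.60 = 50.30 m.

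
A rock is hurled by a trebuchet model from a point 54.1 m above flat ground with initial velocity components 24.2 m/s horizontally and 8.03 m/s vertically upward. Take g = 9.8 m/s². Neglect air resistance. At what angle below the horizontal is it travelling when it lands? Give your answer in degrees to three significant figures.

Vertical motion (up positive, ground at y = 0): 4.900 t² − (8.030) t − 54.1 = 0, so t = (8.030 + √(8.030² + 2·9.80·54.1)) / 9.80 = (8.030 + 33.54) / 9.80 = 4.242 s.
At impact: v_y = v_y0 − g t = −33.54 m/s; vₓ = 24.20 m/s.
Angle below horizontal: arctan(|v_y|/vₓ) = arctan(33.54/24.20) = 54.19°.

54.2°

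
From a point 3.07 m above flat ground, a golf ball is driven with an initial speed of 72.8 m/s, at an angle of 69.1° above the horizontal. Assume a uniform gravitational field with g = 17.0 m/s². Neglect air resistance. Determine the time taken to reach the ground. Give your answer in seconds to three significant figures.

8.05 s

vₓ = 72.80 cos 69.1° = 25.97 m/s; v_y0 = 72.80 sin 69.1° = 68.01 m/s.
Vertical motion (up positive, ground at y = 0): 8.500 t² − (68.01) t − 3.07 = 0, so t = (68.01 + √(68.01² + 2·17.0·3.07)) / 17.0 = (68.01 + 68.77) / 17.0 = 8.046 s.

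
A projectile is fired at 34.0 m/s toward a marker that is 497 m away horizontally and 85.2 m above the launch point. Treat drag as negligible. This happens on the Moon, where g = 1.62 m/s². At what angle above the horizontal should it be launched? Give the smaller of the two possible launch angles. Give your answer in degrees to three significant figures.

Trajectory: y = x tanθ − g x² (1 + tan²θ)/(2v₀²). With x = 497, y = 85.2, v₀ = 34.0, g = 1.62:
173.1 tan²θ − 497 tanθ + (258.3) = 0.
tanθ = [497 ± √(497² − 4 × 173.1 × (258.3))] / (2 × 173.1) = (497 ± 261.2) / 346.2, giving tanθ = 0.6813 or 2.190.
θ = 34.27° or 65.46°; the smaller is 34.27°.

34.3°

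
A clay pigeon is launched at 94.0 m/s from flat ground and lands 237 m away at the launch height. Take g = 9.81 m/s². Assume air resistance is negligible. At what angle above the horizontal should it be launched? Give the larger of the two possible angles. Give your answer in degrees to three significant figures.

82.4°

From R = (v₀²/g) sin 2θ: sin 2θ = 9.81 × 237 / 8836.0 = 0.2631.
2θ = 15.26° or 180° − 15.26° = 164.7°, so θ = 7.628° or 82.37°.
The larger angle is 82.37°.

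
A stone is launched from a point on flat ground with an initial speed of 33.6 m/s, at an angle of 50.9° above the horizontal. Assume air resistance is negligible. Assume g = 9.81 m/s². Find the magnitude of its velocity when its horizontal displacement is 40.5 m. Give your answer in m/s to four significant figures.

22.42 m/s

Components: vₓ = 33.60 cos 50.9° = 21.19 m/s, v_y0 = 33.60 sin 50.9° = 26.08 m/s.
x = vₓ t ⇒ t = 40.5/21.19 = 1.911 s.
Vertical velocity there: v_y = v_y0 − g t = 26.08 − 9.81 × 1.911 = 7.326 m/s.
Speed: √(vₓ² + v_y²) = √(21.19² + 7.326²) = 22.42 m/s.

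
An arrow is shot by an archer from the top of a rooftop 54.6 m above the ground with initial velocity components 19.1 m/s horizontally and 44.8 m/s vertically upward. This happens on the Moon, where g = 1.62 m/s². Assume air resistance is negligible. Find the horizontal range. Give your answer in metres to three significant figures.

Vertical motion (up positive, ground at y = 0): 0.8100 t² − (44.80) t − 54.6 = 0, so t = (44.80 + √(44.80² + 2·1.62·54.6)) / 1.62 = (44.80 + 46.73) / 1.62 = 56.50 s.
Horizontal distance: R = vₓ t = 19.10 × 56.50 = 1079 m.

1080 m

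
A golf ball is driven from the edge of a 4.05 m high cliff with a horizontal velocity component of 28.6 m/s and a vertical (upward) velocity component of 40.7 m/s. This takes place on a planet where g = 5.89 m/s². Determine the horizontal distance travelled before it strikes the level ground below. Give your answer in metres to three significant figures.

398 m

The projectile lands when y = 4.05 + (40.70) t − ½·5.89·t² = 0. Positive root: t = (40.70 + √(40.70² + 2·5.89·4.05)) / 5.89 = (40.70 + 41.28) / 5.89 = 13.92 s.
Horizontal distance: R = vₓ t = 28.60 × 13.92 = 398.1 m.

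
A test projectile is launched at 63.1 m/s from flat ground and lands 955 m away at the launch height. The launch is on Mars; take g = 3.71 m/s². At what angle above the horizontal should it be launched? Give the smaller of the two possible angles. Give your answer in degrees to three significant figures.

31.4°

R = v₀² sin 2θ / g gives sin 2θ = gR/v₀² = 3.71·955/63.1² = 0.8899.
2θ = 62.85° or 180° − 62.85° = 117.1°, so θ = 31.43° or 58.57°.
The smaller angle is 31.43°.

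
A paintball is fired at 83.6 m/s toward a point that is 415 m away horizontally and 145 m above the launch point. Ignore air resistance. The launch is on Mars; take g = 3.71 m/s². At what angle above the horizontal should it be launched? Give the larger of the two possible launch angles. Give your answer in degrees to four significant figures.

83.36°

Trajectory: y = x tanθ − g x² (1 + tan²θ)/(2v₀²). With x = 415, y = 145, v₀ = 83.6, g = 3.71:
45.71 tan²θ − 415 tanθ + (190.7) = 0.
tanθ = [415 ± √(415² − 4 × 45.71 × (190.7))] / (2 × 45.71) = (415 ± 370.6) / 91.42, giving tanθ = 0.4855 or 8.593.
θ = 25.90° or 83.36°; the larger is 83.36°.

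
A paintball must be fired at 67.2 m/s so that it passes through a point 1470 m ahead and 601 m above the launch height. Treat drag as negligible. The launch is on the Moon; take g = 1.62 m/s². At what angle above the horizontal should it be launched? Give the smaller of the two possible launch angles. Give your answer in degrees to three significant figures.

Trajectory: y = x tanθ − g x² (1 + tan²θ)/(2v₀²). With x = 1470, y = 601, v₀ = 67.2, g = 1.62:
387.6 tan²θ − 1470 tanθ + (988.6) = 0.
tanθ = [1470 ± √(1470² − 4 × 387.6 × (988.6))] / (2 × 387.6) = (1470 ± 792.6) / 775.2, giving tanθ = 0.8739 or 2.919.
θ = 41.15° or 71.09°; the smaller is 41.15°.

41.1°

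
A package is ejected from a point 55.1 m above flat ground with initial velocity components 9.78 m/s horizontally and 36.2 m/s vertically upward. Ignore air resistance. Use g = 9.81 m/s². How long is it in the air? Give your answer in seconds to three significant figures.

The projectile lands when y = 55.1 + (36.20) t − ½·9.81·t² = 0. Positive root: t = (36.20 + √(36.20² + 2·9.81·55.1)) / 9.81 = (36.20 + 48.90) / 9.81 = 8.675 s.

8.68 s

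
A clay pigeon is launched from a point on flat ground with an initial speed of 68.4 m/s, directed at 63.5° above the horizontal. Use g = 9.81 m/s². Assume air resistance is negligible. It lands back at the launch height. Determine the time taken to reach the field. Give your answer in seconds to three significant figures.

12.5 s

Resolve: vₓ = 68.40 cos 63.5° = 30.52 m/s and v_y0 = 68.40 sin 63.5° = 61.21 m/s.
Landing at launch height ⇒ T = 2 v_y0 / g = 2 × 61.21 / 9.81 = 12.48 s.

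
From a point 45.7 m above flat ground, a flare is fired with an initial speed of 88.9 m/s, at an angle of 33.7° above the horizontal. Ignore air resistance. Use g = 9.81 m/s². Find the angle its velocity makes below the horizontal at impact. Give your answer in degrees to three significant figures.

Horizontal component vₓ = 88.90 cos 33.7° = 73.96 m/s; vertical v_y0 = 88.90 sin 33.7° = 49.33 m/s.
Vertical motion (up positive, ground at y = 0): 4.905 t² − (49.33) t − 45.7 = 0, so t = (49.33 + √(49.33² + 2·9.81·45.7)) / 9.81 = (49.33 + 57.70) / 9.81 = 10.91 s.
At impact: v_y = v_y0 − g t = −57.70 m/s; vₓ = 73.96 m/s.
Angle below horizontal: arctan(|v_y|/vₓ) = arctan(57.70/73.96) = 37.96°.

38.0°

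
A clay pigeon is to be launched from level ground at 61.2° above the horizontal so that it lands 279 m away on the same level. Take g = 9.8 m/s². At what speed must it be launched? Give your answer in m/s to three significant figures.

On level ground R = v₀² sin 2θ / g ⇒ v₀ = √(gR / sin 2θ).
v₀ = √(9.80 × 279 / sin 122.4°) = √(2734 / 0.8443) = √3238.3 = 56.91 m/s.

56.9 m/s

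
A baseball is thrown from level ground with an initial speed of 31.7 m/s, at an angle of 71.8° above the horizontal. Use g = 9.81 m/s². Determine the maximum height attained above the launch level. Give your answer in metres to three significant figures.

46.2 m

Components: vₓ = 31.70 cos 71.8° = 9.901 m/s, v_y0 = 31.70 sin 71.8° = 30.11 m/s.
At the apex v_y = 0, so H = v_y0²/(2g) = 30.11²/19.62 = 46.22 m.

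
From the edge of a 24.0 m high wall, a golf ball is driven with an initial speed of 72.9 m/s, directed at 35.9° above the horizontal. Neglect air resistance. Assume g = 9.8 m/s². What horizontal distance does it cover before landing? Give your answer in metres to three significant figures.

546 m

Resolve: vₓ = 72.90 cos 35.9° = 59.05 m/s and v_y0 = 72.90 sin 35.9° = 42.75 m/s.
Vertical motion (up positive, ground at y = 0): 4.900 t² − (42.75) t − 24.0 = 0, so t = (42.75 + √(42.75² + 2·9.80·24.0)) / 9.80 = (42.75 + 47.93) / 9.80 = 9.253 s.
Horizontal distance: R = vₓ t = 59.05 × 9.253 = 546.4 m.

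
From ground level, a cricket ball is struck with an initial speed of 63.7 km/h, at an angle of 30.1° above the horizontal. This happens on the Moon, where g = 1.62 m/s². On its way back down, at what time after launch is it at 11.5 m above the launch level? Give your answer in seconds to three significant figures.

9.45 s

Convert: 63.7 km/h = 63.7/3.6 = 17.69 m/s.
vₓ = 17.69 cos 30.1° = 15.31 m/s; v_y0 = 17.69 sin 30.1° = 8.874 m/s.
Require v_y0 t − ½ g t² = 11.5, i.e. 0.8100 t² − 8.874 t + 11.5 = 0.
t = [8.874 ± √(8.874² − 2·1.62·11.5)] / 1.62 = (8.874 ± 6.441) / 1.62, so t = 1.502 s or t = 9.454 s.
The descending-branch root is 9.454 s.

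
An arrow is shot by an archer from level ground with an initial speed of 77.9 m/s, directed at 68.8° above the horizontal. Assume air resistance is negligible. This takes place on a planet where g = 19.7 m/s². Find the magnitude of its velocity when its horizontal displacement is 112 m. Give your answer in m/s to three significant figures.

vₓ = 77.90 cos 68.8° = 28.17 m/s; v_y0 = 77.90 sin 68.8° = 72.63 m/s.
x = vₓ t ⇒ t = 112/28.17 = 3.976 s.
Vertical velocity there: v_y = v_y0 − g t = 72.63 − 19.7 × 3.976 = −5.695 m/s.
Speed: √(vₓ² + v_y²) = √(28.17² + 5.695²) = 28.74 m/s.

28.7 m/s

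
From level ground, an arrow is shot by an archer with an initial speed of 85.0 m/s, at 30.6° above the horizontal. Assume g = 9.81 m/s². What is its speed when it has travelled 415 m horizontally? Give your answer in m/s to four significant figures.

74.20 m/s

Resolve: vₓ = 85.00 cos 30.6° = 73.16 m/s and v_y0 = 85.00 sin 30.6° = 43.27 m/s.
At x = 415 m, t = x/vₓ = 415/73.16 = 5.672 s.
Vertical velocity there: v_y = v_y0 − g t = 43.27 − 9.81 × 5.672 = −12.38 m/s.
Speed: √(vₓ² + v_y²) = √(73.16² + 12.38²) = 74.20 m/s.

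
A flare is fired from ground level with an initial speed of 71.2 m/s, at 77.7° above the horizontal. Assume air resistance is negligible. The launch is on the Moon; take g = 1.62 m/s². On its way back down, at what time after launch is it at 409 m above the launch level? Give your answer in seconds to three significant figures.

79.5 s

Components: vₓ = 71.20 cos 77.7° = 15.17 m/s, v_y0 = 71.20 sin 77.7° = 69.57 m/s.
Set y = v_y0 t − ½ g t² = 409: 0.8100 t² − 69.57 t + 409 = 0.
t = [69.57 ± √(69.57² − 2·1.62·409)] / 1.62 = (69.57 ± 59.28) / 1.62, so t = 6.349 s or t = 79.53 s.
The descending-branch root is 79.53 s.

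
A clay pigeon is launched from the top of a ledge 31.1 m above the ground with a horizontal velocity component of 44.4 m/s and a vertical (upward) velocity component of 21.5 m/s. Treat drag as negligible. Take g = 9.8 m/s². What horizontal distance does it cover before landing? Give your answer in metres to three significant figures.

246 m

With up positive and y = 0 at the ground: y(t) = 31.1 + (21.50) t − 4.900 t². Setting y = 0 and taking the positive root: t = [21.50 + √(21.50² + 2·9.80·31.1)] / 9.80 = (21.50 + 32.74) / 9.80 = 5.535 s.
Horizontal distance: R = vₓ t = 44.40 × 5.535 = 245.7 m.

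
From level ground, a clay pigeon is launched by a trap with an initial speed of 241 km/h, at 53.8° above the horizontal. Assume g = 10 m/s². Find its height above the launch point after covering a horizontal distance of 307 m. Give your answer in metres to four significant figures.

Convert: 241 km/h = 241/3.6 = 66.94 m/s.
vₓ = 66.94 cos 53.8° = 39.54 m/s; v_y0 = 66.94 sin 53.8° = 54.02 m/s.
Time to reach x = 307 m: t = x/vₓ = 307/39.54 = 7.765 s.
Height: y = v_y0 t − ½ g t² = 54.02 × 7.765 − 5.000 × 7.765² = 419.5 − 301.5 = 118.0 m.

118.0 m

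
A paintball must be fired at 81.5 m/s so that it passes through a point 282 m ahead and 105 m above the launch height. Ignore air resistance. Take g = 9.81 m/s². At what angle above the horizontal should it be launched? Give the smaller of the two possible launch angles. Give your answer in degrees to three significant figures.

34.0°

Trajectory: y = x tanθ − g x² (1 + tan²θ)/(2v₀²). With x = 282, y = 105, v₀ = 81.5, g = 9.81:
58.72 tan²θ − 282 tanθ + (163.7) = 0.
tanθ = [282 ± √(282² − 4 × 58.72 × (163.7))] / (2 × 58.72) = (282 ± 202.6) / 117.4, giving tanθ = 0.6756 or 4.126.
θ = 34.04° or 76.38°; the smaller is 34.04°.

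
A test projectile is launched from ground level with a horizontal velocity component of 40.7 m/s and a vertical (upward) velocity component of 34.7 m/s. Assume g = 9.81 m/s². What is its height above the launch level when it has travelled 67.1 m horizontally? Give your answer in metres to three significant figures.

43.9 m

x = vₓ t ⇒ t = 67.1/40.70 = 1.649 s.
Height: y = v_y0 t − ½ g t² = 34.70 × 1.649 − 4.905 × 1.649² = 57.21 − 13.33 = 43.88 m.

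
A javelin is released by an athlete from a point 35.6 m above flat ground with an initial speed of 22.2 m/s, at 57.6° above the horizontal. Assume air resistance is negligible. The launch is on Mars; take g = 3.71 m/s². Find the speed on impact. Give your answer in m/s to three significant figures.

Components: vₓ = 22.20 cos 57.6° = 11.90 m/s, v_y0 = 22.20 sin 57.6° = 18.74 m/s.
Vertical motion (up positive, ground at y = 0): 1.855 t² − (18.74) t − 35.6 = 0, so t = (18.74 + √(18.74² + 2·3.71·35.6)) / 3.71 = (18.74 + 24.81) / 3.71 = 11.74 s.
Vertical velocity at impact: v_y = v_y0 − g t = 18.74 − 3.71 × 11.74 = −24.81 m/s.
Speed: |v| = √(vₓ² + v_y²) = √(11.90² + 24.81²) = 27.51 m/s.

27.5 m/s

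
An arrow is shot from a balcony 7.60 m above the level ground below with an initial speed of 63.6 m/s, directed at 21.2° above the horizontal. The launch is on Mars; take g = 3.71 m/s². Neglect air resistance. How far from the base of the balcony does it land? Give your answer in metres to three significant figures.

Horizontal component vₓ = 63.60 cos 21.2° = 59.30 m/s; vertical v_y0 = 63.60 sin 21.2° = 23.00 m/s.
The projectile lands when y = 7.60 + (23.00) t − ½·3.71·t² = 0. Positive root: t = (23.00 + √(23.00² + 2·3.71·7.60)) / 3.71 = (23.00 + 24.19) / 3.71 = 12.72 s.
Horizontal distance: R = vₓ t = 59.30 × 12.72 = 754.3 m.

754 m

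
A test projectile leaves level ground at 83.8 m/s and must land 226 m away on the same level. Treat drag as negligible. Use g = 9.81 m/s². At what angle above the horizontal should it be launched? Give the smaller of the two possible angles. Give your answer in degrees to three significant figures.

9.20°

From R = (v₀²/g) sin 2θ: sin 2θ = 9.81 × 226 / 7022.4 = 0.3157.
2θ = 18.40° or 180° − 18.40° = 161.6°, so θ = 9.202° or 80.80°.
The smaller angle is 9.202°.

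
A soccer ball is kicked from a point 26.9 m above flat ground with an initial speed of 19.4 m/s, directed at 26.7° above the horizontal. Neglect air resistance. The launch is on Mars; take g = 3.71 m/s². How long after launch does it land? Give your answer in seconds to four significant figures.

Resolve: vₓ = 19.40 cos 26.7° = 17.33 m/s and v_y0 = 19.40 sin 26.7° = 8.717 m/s.
The projectile lands when y = 26.9 + (8.717) t − ½·3.71·t² = 0. Positive root: t = (8.717 + √(8.717² + 2·3.71·26.9)) / 3.71 = (8.717 + 16.60) / 3.71 = 6.824 s.

6.824 s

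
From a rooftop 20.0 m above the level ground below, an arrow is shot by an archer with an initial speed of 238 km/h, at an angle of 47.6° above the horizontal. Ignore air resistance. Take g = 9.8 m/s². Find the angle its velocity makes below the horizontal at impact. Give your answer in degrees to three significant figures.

49.8°

Convert: 238 km/h = 238/3.6 = 66.11 m/s.
Horizontal component vₓ = 66.11 cos 47.6° = 44.58 m/s; vertical v_y0 = 66.11 sin 47.6° = 48.82 m/s.
With up positive and y = 0 at the ground: y(t) = 20.0 + (48.82) t − 4.900 t². Setting y = 0 and taking the positive root: t = [48.82 + √(48.82² + 2·9.80·20.0)] / 9.80 = (48.82 + 52.68) / 9.80 = 10.36 s.
At impact: v_y = v_y0 − g t = −52.68 m/s; vₓ = 44.58 m/s.
Angle below horizontal: arctan(|v_y|/vₓ) = arctan(52.68/44.58) = 49.76°.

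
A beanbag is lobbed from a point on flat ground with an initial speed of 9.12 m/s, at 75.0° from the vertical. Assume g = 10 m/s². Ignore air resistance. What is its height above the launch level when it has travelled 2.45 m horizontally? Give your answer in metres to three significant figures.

Components: vₓ = 9.120 sin 75.0° = 8.809 m/s, v_y0 = 9.120 cos 75.0° = 2.360 m/s.
At x = 2.45 m, t = x/vₓ = 2.45/8.809 = 0.2781 s.
Height: y = v_y0 t − ½ g t² = 2.360 × 0.2781 − 5.000 × 0.2781² = 0.6565 − 0.3867 = 0.2697 m.

0.270 m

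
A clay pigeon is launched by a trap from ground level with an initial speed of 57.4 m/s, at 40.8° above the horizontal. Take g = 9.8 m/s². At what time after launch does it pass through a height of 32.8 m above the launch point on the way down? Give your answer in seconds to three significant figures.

6.65 s

Components: vₓ = 57.40 cos 40.8° = 43.45 m/s, v_y0 = 57.40 sin 40.8° = 37.51 m/s.
Height y(t) = 37.51 t − 4.900 t² = 32.8 gives 4.900 t² − 37.51 t + 32.8 = 0.
Quadratic formula: t = (37.51 ± √763.85) / 9.80 = (37.51 ± 27.64) / 9.80 → t = 1.007 s or 6.647 s.
The descending-branch root is 6.647 s.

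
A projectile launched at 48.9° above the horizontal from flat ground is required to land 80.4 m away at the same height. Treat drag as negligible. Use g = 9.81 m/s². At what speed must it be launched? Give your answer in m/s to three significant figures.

On level ground R = v₀² sin 2θ / g ⇒ v₀ = √(gR / sin 2θ).
v₀ = √(9.81 × 80.4 / sin 97.80°) = √(788.7 / 0.9907) = √796.09 = 28.22 m/s.

28.2 m/s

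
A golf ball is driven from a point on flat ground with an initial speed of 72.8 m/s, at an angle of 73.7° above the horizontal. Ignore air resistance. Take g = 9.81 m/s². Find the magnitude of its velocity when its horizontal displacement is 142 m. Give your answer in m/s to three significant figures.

20.5 m/s

vₓ = 72.80 cos 73.7° = 20.43 m/s; v_y0 = 72.80 sin 73.7° = 69.87 m/s.
At x = 142 m, t = x/vₓ = 142/20.43 = 6.950 s.
Vertical velocity there: v_y = v_y0 − g t = 69.87 − 9.81 × 6.950 = 1.697 m/s.
Speed: √(vₓ² + v_y²) = √(20.43² + 1.697²) = 20.50 m/s.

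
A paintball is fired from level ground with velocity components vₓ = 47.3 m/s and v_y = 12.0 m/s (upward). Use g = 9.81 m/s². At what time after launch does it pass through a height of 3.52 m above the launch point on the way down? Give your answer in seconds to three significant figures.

2.11 s

Set y = v_y0 t − ½ g t² = 3.52: 4.905 t² − 12.00 t + 3.52 = 0.
Quadratic formula: t = (12.00 ± √74.938) / 9.81 = (12.00 ± 8.657) / 9.81 → t = 0.3408 s or 2.106 s.
The descending-branch root is 2.106 s.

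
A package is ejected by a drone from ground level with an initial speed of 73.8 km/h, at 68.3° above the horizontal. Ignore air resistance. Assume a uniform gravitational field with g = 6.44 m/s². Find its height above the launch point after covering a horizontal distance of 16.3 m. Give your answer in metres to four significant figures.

26.07 m

Convert: 73.8 km/h = 73.8/3.6 = 20.50 m/s.
Horizontal component vₓ = 20.50 cos 68.3° = 7.580 m/s; vertical v_y0 = 20.50 sin 68.3° = 19.05 m/s.
At x = 16.3 m, t = x/vₓ = 16.3/7.580 = 2.150 s.
Height: y = v_y0 t − ½ g t² = 19.05 × 2.150 − 3.220 × 2.150² = 40.96 − 14.89 = 26.07 m.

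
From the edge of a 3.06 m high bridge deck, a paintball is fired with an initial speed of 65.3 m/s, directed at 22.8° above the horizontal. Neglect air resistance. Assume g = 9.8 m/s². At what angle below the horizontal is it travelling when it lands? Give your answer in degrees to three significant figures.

Horizontal component vₓ = 65.30 cos 22.8° = 60.20 m/s; vertical v_y0 = 65.30 sin 22.8° = 25.30 m/s.
Vertical motion (up positive, ground at y = 0): 4.900 t² − (25.30) t − 3.06 = 0, so t = (25.30 + √(25.30² + 2·9.80·3.06)) / 9.80 = (25.30 + 26.46) / 9.80 = 5.282 s.
At impact: v_y = v_y0 − g t = −26.46 m/s; vₓ = 60.20 m/s.
Angle below horizontal: arctan(|v_y|/vₓ) = arctan(26.46/60.20) = 23.73°.

23.7°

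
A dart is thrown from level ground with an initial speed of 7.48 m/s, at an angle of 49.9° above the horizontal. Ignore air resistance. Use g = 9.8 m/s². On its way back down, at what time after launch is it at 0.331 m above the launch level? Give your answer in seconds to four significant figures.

1.107 s

Horizontal component vₓ = 7.480 cos 49.9° = 4.818 m/s; vertical v_y0 = 7.480 sin 49.9° = 5.722 m/s.
Set y = v_y0 t − ½ g t² = 0.331: 4.900 t² − 5.722 t + 0.331 = 0.
Quadratic formula: t = (5.722 ± √26.249) / 9.80 = (5.722 ± 5.123) / 9.80 → t = 0.06104 s or 1.107 s.
The descending-branch root is 1.107 s.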